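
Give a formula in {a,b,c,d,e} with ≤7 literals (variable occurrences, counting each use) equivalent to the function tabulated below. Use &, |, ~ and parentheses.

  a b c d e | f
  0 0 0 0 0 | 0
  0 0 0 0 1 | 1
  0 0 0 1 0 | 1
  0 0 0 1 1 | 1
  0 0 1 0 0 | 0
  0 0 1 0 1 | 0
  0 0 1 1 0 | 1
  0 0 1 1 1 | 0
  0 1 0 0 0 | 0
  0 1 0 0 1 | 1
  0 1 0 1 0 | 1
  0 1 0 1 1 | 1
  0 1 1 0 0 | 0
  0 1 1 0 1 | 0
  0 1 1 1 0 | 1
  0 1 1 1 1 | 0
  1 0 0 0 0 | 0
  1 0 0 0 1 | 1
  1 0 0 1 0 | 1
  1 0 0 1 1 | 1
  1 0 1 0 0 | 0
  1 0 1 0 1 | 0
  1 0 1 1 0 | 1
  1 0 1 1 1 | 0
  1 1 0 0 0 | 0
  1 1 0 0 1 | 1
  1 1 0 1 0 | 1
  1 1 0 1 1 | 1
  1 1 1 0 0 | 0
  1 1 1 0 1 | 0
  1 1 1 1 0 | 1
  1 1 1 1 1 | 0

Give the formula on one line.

  ~c = 11110000111100001111000011110000
  ~e = 10101010101010101010101010101010
  (~c | ~e) = 11111010111110101111101011111010
  (d & (~c | ~e)) = 00110010001100100011001000110010
  (~c & e) = 01010000010100000101000001010000
  ((d & (~c | ~e)) | (~c & e)) = 01110010011100100111001001110010

((d & (~c | ~e)) | (~c & e))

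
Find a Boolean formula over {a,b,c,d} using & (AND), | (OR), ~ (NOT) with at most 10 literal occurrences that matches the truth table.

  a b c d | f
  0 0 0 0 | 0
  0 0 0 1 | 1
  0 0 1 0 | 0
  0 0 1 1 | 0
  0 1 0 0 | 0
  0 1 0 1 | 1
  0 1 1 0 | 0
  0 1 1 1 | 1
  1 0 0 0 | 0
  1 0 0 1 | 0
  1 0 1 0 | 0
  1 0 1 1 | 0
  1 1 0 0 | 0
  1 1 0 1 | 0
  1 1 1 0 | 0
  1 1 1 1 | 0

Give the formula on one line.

  ~c = 1100110011001100
  ~d = 1010101010101010
  (~c & ~d) = 1000100010001000
  ((~c & ~d) & a) = 0000000010001000
  (b | ((~c & ~d) & a)) = 0000111110001111
  ((b | ((~c & ~d) & a)) | ~c) = 1100111111001111
  (((b | ((~c & ~d) & a)) | ~c) & d) = 0100010101000101
  ~a = 1111111100000000
  (d & ~a) = 0101010100000000
  ((((b | ((~c & ~d) & a)) | ~c) & d) & (d & ~a)) = 0100010100000000

((((b | ((~c & ~d) & a)) | ~c) & d) & (d & ~a))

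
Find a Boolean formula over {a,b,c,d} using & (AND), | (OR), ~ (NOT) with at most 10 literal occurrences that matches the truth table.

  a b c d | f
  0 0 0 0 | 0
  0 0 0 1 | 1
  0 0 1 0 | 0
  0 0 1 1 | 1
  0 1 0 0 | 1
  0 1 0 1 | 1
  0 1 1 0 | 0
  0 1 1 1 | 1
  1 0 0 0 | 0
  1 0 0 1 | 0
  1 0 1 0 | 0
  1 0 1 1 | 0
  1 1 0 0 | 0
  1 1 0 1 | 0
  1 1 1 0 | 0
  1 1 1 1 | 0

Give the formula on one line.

  ~a = 1111111100000000
  (d & ~a) = 0101010100000000
  ~b = 1111000011110000
  (a & ~b) = 0000000011110000
  ((a & ~b) | d) = 0101010111110101
  ~c = 1100110011001100
  (((a & ~b) | d) | ~c) = 1101110111111101
  ((((a & ~b) | d) | ~c) & b) = 0000110100001101
  ((d & ~a) | ((((a & ~b) | d) | ~c) & b)) = 0101110100001101
  (((d & ~a) | ((((a & ~b) | d) | ~c) & b)) & ~a) = 0101110100000000

(((d & ~a) | ((((a & ~b) | d) | ~c) & b)) & ~a)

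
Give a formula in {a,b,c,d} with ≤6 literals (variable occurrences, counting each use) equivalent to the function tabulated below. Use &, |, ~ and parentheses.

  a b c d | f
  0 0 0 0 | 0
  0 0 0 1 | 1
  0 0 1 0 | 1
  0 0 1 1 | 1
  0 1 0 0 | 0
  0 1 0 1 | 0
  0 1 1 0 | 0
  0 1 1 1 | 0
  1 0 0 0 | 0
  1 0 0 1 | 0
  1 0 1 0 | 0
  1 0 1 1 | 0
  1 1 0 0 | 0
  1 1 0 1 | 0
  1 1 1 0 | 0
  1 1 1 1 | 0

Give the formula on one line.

  ~b = 1111000011110000
  ~c = 1100110011001100
  (d & ~c) = 0100010001000100
  (c | (d & ~c)) = 0111011101110111
  ~a = 1111111100000000
  ((c | (d & ~c)) & ~a) = 0111011100000000
  (~b & ((c | (d & ~c)) & ~a)) = 0111000000000000

(~b & ((c | (d & ~c)) & ~a))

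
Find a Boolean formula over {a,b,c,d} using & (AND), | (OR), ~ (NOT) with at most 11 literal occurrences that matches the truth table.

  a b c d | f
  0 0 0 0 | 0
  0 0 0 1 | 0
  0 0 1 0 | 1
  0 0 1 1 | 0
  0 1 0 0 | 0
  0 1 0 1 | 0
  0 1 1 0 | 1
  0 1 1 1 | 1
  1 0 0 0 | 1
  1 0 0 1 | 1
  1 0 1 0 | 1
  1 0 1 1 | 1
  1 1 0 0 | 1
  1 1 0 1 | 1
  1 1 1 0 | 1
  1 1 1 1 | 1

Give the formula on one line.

((a | (b & c)) | (((b | (~c | ~d)) & ~b) & c))

  (b & c) = 0000001100000011
  (a | (b & c)) = 0000001111111111
  ~c = 1100110011001100
  ~d = 1010101010101010
  (~c | ~d) = 1110111011101110
  (b | (~c | ~d)) = 1110111111101111
  ~b = 1111000011110000
  ((b | (~c | ~d)) & ~b) = 1110000011100000
  (((b | (~c | ~d)) & ~b) & c) = 0010000000100000
  ((a | (b & c)) | (((b | (~c | ~d)) & ~b) & c)) = 0010001111111111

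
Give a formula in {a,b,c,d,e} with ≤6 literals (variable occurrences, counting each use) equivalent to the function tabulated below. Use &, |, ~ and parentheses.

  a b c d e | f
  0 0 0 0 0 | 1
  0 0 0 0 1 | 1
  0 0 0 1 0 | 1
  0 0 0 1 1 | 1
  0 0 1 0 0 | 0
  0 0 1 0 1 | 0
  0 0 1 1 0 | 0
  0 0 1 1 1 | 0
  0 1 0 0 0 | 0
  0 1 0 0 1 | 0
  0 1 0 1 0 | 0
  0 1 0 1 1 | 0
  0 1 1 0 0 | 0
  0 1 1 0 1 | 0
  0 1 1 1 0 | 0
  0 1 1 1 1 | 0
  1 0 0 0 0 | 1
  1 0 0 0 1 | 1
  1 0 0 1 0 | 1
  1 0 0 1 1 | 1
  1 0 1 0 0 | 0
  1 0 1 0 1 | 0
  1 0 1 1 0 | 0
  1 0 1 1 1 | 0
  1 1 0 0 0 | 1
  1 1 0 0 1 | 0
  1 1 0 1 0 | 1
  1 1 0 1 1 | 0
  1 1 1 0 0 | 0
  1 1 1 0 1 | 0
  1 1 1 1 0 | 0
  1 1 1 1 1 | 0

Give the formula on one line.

  ~c = 11110000111100001111000011110000
  ~e = 10101010101010101010101010101010
  (~e & a) = 00000000000000001010101010101010
  ~b = 11111111000000001111111100000000
  (c | ~b) = 11111111000011111111111100001111
  ((c | ~b) & ~c) = 11110000000000001111000000000000
  ((~e & a) | ((c | ~b) & ~c)) = 11110000000000001111101010101010
  (~c & ((~e & a) | ((c | ~b) & ~c))) = 11110000000000001111000010100000

(~c & ((~e & a) | ((c | ~b) & ~c)))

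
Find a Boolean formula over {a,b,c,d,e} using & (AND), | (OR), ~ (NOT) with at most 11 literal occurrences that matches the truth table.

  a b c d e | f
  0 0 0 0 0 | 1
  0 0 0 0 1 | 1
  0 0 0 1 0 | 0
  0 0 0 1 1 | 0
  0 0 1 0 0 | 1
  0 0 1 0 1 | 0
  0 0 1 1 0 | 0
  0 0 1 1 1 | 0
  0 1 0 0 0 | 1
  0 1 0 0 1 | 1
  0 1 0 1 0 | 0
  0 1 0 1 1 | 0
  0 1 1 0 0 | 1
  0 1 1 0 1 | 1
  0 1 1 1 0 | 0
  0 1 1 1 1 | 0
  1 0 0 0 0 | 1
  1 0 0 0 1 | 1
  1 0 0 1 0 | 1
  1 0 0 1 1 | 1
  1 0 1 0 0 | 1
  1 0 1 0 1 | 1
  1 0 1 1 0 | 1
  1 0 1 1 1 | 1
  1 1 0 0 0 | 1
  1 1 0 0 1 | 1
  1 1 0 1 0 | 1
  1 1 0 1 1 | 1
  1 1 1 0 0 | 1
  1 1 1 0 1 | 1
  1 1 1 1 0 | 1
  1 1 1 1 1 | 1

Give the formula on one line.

  ~d = 11001100110011001100110011001100
  ~c = 11110000111100001111000011110000
  (a | ~c) = 11110000111100001111111111111111
  (~d | b) = 11001100111111111100110011111111
  ~e = 10101010101010101010101010101010
  ((~d | b) & ~e) = 10001000101010101000100010101010
  ((a | ~c) | ((~d | b) & ~e)) = 11111000111110101111111111111111
  (((a | ~c) | ((~d | b) & ~e)) | b) = 11111000111111111111111111111111
  (~d & (((a | ~c) | ((~d | b) & ~e)) | b)) = 11001000110011001100110011001100
  ((~d & (((a | ~c) | ((~d | b) & ~e)) | b)) | a) = 11001000110011001111111111111111

((~d & (((a | ~c) | ((~d | b) & ~e)) | b)) | a)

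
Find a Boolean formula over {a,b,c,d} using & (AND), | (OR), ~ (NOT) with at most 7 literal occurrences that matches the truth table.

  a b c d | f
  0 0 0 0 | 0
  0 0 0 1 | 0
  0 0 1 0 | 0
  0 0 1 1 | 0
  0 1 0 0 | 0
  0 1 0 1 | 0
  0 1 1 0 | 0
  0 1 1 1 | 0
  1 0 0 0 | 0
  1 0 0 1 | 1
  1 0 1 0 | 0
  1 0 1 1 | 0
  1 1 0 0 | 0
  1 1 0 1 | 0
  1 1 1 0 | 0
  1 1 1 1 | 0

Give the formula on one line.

  ~b = 1111000011110000
  (~b | c) = 1111001111110011
  ~c = 1100110011001100
  (d & ~c) = 0100010001000100
  ~a = 1111111100000000
  (c & ~a) = 0011001100000000
  ((c & ~a) | a) = 0011001111111111
  ((d & ~c) & ((c & ~a) | a)) = 0000000001000100
  ((~b | c) & ((d & ~c) & ((c & ~a) | a))) = 0000000001000000

((~b | c) & ((d & ~c) & ((c & ~a) | a)))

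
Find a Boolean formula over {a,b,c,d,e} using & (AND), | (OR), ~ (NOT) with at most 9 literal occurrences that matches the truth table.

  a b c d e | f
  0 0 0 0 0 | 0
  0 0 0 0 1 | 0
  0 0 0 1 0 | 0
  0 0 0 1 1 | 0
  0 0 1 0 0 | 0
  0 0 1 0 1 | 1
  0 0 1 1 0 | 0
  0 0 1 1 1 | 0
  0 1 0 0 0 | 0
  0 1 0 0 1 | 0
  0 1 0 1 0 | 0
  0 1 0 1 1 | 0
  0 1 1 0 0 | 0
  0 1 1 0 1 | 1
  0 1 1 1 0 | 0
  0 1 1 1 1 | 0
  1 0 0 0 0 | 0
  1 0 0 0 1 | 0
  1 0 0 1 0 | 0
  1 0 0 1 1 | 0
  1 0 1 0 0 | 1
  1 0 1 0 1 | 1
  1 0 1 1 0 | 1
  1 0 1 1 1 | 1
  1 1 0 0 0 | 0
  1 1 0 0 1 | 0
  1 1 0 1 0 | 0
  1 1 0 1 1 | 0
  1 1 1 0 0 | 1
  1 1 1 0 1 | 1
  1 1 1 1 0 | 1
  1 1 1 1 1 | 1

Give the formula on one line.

((((~a & e) & ~d) & c) | (a & c))

  ~a = 11111111111111110000000000000000
  (~a & e) = 01010101010101010000000000000000
  ~d = 11001100110011001100110011001100
  ((~a & e) & ~d) = 01000100010001000000000000000000
  (((~a & e) & ~d) & c) = 00000100000001000000000000000000
  (a & c) = 00000000000000000000111100001111
  ((((~a & e) & ~d) & c) | (a & c)) = 00000100000001000000111100001111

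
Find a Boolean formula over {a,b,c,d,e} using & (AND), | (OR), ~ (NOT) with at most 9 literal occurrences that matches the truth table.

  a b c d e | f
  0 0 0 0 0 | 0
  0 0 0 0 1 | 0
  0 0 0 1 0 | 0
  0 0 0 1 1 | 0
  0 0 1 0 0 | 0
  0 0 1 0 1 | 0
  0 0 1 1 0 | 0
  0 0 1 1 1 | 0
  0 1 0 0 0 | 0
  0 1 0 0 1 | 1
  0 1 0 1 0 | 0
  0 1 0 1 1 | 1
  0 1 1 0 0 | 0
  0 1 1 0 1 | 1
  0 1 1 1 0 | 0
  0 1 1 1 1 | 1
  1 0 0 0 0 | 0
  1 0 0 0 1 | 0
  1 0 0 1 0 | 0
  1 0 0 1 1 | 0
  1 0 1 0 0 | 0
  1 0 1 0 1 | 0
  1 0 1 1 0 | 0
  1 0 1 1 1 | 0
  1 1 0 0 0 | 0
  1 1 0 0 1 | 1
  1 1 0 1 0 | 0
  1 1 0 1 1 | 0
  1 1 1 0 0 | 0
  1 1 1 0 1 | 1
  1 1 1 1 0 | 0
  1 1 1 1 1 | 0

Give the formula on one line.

  ~d = 11001100110011001100110011001100
  ~a = 11111111111111110000000000000000
  ~e = 10101010101010101010101010101010
  (~a | ~e) = 11111111111111111010101010101010
  (d & (~a | ~e)) = 00110011001100110010001000100010
  (~d | (d & (~a | ~e))) = 11111111111111111110111011101110
  (e & b) = 00000000010101010000000001010101
  ((~d | (d & (~a | ~e))) & (e & b)) = 00000000010101010000000001000100

((~d | (d & (~a | ~e))) & (e & b))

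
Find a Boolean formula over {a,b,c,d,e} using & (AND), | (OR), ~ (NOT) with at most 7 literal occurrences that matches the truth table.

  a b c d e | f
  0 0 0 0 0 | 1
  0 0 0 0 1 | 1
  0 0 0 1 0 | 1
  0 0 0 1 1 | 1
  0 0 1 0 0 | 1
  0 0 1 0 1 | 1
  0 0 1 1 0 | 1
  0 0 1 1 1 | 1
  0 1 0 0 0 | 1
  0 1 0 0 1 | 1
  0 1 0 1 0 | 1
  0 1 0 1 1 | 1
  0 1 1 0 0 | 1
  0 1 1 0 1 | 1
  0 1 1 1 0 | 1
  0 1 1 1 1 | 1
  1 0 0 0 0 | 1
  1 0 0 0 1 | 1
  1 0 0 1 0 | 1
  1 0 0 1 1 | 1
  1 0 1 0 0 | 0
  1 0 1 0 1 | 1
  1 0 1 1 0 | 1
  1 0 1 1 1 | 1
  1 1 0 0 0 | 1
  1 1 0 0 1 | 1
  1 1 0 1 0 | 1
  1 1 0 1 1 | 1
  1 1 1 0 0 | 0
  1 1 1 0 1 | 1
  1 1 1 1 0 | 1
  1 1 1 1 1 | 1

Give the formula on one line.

(((~c | d) | (c & ~a)) | e)

  ~c = 11110000111100001111000011110000
  (~c | d) = 11110011111100111111001111110011
  ~a = 11111111111111110000000000000000
  (c & ~a) = 00001111000011110000000000000000
  ((~c | d) | (c & ~a)) = 11111111111111111111001111110011
  (((~c | d) | (c & ~a)) | e) = 11111111111111111111011111110111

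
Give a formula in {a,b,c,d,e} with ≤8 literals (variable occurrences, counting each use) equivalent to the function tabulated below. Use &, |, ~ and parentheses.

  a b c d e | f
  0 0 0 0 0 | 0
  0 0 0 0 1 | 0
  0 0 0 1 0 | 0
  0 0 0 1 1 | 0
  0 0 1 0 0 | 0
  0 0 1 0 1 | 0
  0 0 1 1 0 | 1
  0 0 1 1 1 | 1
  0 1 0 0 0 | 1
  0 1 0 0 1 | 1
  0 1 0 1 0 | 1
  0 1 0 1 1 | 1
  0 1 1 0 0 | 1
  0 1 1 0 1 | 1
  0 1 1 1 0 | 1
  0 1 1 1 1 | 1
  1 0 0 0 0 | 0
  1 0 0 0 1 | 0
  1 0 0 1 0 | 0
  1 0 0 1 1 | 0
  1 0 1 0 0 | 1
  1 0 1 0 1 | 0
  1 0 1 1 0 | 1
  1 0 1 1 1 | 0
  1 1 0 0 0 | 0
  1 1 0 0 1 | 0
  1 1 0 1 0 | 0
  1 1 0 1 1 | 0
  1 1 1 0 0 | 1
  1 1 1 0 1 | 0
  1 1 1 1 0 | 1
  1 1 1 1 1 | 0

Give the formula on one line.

(((~e & a) & c) | (((d & c) | b) & ~a))

  ~e = 10101010101010101010101010101010
  (~e & a) = 00000000000000001010101010101010
  ((~e & a) & c) = 00000000000000000000101000001010
  (d & c) = 00000011000000110000001100000011
  ((d & c) | b) = 00000011111111110000001111111111
  ~a = 11111111111111110000000000000000
  (((d & c) | b) & ~a) = 00000011111111110000000000000000
  (((~e & a) & c) | (((d & c) | b) & ~a)) = 00000011111111110000101000001010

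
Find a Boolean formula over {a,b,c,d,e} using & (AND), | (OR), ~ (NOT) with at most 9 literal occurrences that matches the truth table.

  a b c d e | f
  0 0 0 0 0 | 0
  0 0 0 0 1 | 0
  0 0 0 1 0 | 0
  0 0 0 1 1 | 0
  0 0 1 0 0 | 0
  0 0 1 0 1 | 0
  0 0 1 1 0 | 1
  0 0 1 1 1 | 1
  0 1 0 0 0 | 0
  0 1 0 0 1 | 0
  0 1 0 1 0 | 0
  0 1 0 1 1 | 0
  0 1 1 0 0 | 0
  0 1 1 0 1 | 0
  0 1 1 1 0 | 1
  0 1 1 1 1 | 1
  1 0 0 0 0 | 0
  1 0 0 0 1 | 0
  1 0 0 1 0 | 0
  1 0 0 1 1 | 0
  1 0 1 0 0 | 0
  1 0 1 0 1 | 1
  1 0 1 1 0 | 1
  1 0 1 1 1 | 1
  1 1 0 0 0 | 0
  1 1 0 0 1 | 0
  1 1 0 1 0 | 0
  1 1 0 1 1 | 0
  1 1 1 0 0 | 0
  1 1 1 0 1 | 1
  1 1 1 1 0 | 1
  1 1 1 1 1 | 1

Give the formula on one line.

  (a | b) = 00000000111111111111111111111111
  ~a = 11111111111111110000000000000000
  (~a & d) = 00110011001100110000000000000000
  ((~a & d) | a) = 00110011001100111111111111111111
  (e & ((~a & d) | a)) = 00010001000100010101010101010101
  ((e & ((~a & d) | a)) & c) = 00000001000000010000010100000101
  ((a | b) & ((e & ((~a & d) | a)) & c)) = 00000000000000010000010100000101
  (((a | b) & ((e & ((~a & d) | a)) & c)) | d) = 00110011001100110011011100110111
  ((((a | b) & ((e & ((~a & d) | a)) & c)) | d) & c) = 00000011000000110000011100000111

((((a | b) & ((e & ((~a & d) | a)) & c)) | d) & c)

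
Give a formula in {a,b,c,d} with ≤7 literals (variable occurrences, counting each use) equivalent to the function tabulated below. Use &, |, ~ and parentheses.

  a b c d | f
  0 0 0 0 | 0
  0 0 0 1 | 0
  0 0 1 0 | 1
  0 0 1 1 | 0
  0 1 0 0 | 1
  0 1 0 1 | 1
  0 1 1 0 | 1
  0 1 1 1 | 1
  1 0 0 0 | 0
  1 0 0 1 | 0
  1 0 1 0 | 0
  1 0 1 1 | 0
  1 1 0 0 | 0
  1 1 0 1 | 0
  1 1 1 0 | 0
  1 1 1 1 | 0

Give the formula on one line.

  ~a = 1111111100000000
  (~a | d) = 1111111101010101
  (b & (~a | d)) = 0000111100000101
  ~d = 1010101010101010
  (c & ~d) = 0010001000100010
  ((b & (~a | d)) | (c & ~d)) = 0010111100100111
  (((b & (~a | d)) | (c & ~d)) | b) = 0010111100101111
  ((((b & (~a | d)) | (c & ~d)) | b) & ~a) = 0010111100000000

((((b & (~a | d)) | (c & ~d)) | b) & ~a)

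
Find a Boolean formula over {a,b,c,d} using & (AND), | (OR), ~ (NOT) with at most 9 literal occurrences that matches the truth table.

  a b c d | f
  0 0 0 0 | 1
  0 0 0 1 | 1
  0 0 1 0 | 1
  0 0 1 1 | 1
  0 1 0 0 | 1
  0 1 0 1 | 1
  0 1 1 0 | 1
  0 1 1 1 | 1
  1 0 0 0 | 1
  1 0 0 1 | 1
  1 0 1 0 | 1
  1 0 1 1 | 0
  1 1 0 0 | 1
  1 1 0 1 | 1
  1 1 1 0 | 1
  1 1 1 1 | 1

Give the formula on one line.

(((d & ((((~d | b) | ~a) & c) | ~c)) & a) | (~a | ~d))

  ~d = 1010101010101010
  (~d | b) = 1010111110101111
  ~a = 1111111100000000
  ((~d | b) | ~a) = 1111111110101111
  (((~d | b) | ~a) & c) = 0011001100100011
  ~c = 1100110011001100
  ((((~d | b) | ~a) & c) | ~c) = 1111111111101111
  (d & ((((~d | b) | ~a) & c) | ~c)) = 0101010101000101
  ((d & ((((~d | b) | ~a) & c) | ~c)) & a) = 0000000001000101
  (~a | ~d) = 1111111110101010
  (((d & ((((~d | b) | ~a) & c) | ~c)) & a) | (~a | ~d)) = 1111111111101111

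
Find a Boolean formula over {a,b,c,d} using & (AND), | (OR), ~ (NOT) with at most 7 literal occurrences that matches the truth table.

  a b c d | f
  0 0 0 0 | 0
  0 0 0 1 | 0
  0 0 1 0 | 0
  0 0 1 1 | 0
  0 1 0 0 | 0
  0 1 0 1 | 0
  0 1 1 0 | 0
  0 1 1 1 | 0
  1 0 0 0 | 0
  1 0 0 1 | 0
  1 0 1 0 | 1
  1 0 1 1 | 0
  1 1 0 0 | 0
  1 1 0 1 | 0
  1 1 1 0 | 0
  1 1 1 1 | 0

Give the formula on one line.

((((a | ~c) & (~a | ~d)) & c) & (a & ~b))

  ~c = 1100110011001100
  (a | ~c) = 1100110011111111
  ~a = 1111111100000000
  ~d = 1010101010101010
  (~a | ~d) = 1111111110101010
  ((a | ~c) & (~a | ~d)) = 1100110010101010
  (((a | ~c) & (~a | ~d)) & c) = 0000000000100010
  ~b = 1111000011110000
  (a & ~b) = 0000000011110000
  ((((a | ~c) & (~a | ~d)) & c) & (a & ~b)) = 0000000000100000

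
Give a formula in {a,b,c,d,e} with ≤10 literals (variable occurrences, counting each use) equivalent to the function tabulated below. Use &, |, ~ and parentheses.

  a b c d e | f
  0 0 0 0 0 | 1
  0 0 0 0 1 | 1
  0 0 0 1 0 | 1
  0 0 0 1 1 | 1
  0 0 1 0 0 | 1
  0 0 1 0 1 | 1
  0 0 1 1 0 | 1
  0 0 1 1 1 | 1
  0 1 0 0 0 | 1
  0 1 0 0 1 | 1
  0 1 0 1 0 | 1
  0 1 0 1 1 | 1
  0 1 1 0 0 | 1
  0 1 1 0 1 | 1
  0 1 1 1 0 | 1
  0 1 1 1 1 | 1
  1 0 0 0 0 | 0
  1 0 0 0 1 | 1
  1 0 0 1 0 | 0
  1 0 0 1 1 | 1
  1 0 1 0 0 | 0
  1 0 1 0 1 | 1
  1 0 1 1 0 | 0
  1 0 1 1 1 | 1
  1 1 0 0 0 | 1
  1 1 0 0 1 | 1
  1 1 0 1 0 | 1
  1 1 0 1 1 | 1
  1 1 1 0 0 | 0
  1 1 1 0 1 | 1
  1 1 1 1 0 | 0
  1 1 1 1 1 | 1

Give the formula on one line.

((((a | c) & (b | e)) & (b & ~c)) | (e | ~a))

  (a | c) = 00001111000011111111111111111111
  (b | e) = 01010101111111110101010111111111
  ((a | c) & (b | e)) = 00000101000011110101010111111111
  ~c = 11110000111100001111000011110000
  (b & ~c) = 00000000111100000000000011110000
  (((a | c) & (b | e)) & (b & ~c)) = 00000000000000000000000011110000
  ~a = 11111111111111110000000000000000
  (e | ~a) = 11111111111111110101010101010101
  ((((a | c) & (b | e)) & (b & ~c)) | (e | ~a)) = 11111111111111110101010111110101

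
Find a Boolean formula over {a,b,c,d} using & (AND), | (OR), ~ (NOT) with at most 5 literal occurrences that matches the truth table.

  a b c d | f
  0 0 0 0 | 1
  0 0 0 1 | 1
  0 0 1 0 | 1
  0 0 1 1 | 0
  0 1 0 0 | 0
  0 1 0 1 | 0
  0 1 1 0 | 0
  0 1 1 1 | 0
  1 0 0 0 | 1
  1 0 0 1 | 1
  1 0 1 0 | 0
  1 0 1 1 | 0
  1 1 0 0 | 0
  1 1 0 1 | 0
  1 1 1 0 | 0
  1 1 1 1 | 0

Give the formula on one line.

(((~d & ~a) | ~c) & ~b)

  ~d = 1010101010101010
  ~a = 1111111100000000
  (~d & ~a) = 1010101000000000
  ~c = 1100110011001100
  ((~d & ~a) | ~c) = 1110111011001100
  ~b = 1111000011110000
  (((~d & ~a) | ~c) & ~b) = 1110000011000000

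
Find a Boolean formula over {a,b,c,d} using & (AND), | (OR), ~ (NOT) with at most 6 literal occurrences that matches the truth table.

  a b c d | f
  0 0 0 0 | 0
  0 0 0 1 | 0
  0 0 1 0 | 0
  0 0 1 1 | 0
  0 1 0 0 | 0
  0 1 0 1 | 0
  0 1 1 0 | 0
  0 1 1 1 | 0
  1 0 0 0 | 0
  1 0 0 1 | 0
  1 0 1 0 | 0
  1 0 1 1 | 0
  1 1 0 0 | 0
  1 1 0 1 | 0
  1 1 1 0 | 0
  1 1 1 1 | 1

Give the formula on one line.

((a & b) & (d & (c | ~d)))

  (a & b) = 0000000000001111
  ~d = 1010101010101010
  (c | ~d) = 1011101110111011
  (d & (c | ~d)) = 0001000100010001
  ((a & b) & (d & (c | ~d))) = 0000000000000001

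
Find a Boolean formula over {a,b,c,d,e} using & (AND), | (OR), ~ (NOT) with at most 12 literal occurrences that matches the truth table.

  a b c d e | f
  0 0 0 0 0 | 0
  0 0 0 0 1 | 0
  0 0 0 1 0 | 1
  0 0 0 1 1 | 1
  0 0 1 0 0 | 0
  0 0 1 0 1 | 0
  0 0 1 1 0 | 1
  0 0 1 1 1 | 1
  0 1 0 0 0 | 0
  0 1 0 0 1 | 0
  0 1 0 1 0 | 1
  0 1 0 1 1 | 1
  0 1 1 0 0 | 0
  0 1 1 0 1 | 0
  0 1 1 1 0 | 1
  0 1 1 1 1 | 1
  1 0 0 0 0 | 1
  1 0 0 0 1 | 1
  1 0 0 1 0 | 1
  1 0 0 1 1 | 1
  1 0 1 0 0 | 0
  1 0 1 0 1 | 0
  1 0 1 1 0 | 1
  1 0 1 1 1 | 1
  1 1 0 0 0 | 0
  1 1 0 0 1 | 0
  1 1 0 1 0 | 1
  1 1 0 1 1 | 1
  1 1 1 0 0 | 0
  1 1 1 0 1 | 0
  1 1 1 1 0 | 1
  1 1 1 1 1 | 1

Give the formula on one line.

  ~b = 11111111000000001111111100000000
  (d | ~b) = 11111111001100111111111100110011
  ~d = 11001100110011001100110011001100
  (a & ~d) = 00000000000000001100110011001100
  (d | (a & ~d)) = 00110011001100111111111111111111
  ~c = 11110000111100001111000011110000
  (~d | a) = 11001100110011001111111111111111
  (~c & (~d | a)) = 11000000110000001111000011110000
  ((d | (a & ~d)) & (~c & (~d | a))) = 00000000000000001111000011110000
  (d | ((d | (a & ~d)) & (~c & (~d | a)))) = 00110011001100111111001111110011
  ((d | ~b) & (d | ((d | (a & ~d)) & (~c & (~d | a))))) = 00110011001100111111001100110011

((d | ~b) & (d | ((d | (a & ~d)) & (~c & (~d | a)))))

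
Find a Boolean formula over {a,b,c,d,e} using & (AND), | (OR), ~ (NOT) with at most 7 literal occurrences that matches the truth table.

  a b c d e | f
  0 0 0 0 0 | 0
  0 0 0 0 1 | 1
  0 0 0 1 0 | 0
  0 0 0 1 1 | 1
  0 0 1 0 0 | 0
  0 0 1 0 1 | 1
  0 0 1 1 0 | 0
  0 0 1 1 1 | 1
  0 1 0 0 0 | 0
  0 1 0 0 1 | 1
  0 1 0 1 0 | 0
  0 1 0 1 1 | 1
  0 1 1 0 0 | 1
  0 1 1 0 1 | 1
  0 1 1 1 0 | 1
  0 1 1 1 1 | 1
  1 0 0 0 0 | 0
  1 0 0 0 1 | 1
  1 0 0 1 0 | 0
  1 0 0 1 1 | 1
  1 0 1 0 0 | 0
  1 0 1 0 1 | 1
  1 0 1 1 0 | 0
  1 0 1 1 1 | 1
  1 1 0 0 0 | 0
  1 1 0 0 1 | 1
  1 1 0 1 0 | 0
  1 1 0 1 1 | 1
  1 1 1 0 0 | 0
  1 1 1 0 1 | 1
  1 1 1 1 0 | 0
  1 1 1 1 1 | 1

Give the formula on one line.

(e | ((c & ~a) & b))

  ~a = 11111111111111110000000000000000
  (c & ~a) = 00001111000011110000000000000000
  ((c & ~a) & b) = 00000000000011110000000000000000
  (e | ((c & ~a) & b)) = 01010101010111110101010101010101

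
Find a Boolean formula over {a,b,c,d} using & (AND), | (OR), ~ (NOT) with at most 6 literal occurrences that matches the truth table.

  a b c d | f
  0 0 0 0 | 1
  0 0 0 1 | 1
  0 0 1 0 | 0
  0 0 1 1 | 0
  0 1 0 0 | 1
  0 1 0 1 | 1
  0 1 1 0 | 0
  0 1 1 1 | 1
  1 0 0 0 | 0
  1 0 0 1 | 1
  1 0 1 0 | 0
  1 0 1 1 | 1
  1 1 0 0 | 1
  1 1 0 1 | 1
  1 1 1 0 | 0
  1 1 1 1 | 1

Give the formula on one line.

(((a | b) & d) | (~c & (~a | b)))

  (a | b) = 0000111111111111
  ((a | b) & d) = 0000010101010101
  ~c = 1100110011001100
  ~a = 1111111100000000
  (~a | b) = 1111111100001111
  (~c & (~a | b)) = 1100110000001100
  (((a | b) & d) | (~c & (~a | b))) = 1100110101011101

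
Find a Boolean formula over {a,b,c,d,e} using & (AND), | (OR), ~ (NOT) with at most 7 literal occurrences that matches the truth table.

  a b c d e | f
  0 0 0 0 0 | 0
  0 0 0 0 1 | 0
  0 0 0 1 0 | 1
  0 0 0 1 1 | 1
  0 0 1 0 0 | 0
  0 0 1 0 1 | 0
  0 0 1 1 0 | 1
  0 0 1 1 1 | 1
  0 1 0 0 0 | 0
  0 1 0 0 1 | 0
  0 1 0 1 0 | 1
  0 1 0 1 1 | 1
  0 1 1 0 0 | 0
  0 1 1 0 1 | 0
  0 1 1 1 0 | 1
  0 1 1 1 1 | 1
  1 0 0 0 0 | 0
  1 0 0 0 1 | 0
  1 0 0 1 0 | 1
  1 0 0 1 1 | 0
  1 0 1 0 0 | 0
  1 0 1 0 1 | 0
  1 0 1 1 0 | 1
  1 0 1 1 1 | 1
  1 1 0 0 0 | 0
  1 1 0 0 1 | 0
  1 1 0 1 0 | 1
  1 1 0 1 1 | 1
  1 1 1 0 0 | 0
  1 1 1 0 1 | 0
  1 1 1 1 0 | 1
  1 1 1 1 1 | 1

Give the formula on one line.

(((~a | c) | (~e | b)) & d)

  ~a = 11111111111111110000000000000000
  (~a | c) = 11111111111111110000111100001111
  ~e = 10101010101010101010101010101010
  (~e | b) = 10101010111111111010101011111111
  ((~a | c) | (~e | b)) = 11111111111111111010111111111111
  (((~a | c) | (~e | b)) & d) = 00110011001100110010001100110011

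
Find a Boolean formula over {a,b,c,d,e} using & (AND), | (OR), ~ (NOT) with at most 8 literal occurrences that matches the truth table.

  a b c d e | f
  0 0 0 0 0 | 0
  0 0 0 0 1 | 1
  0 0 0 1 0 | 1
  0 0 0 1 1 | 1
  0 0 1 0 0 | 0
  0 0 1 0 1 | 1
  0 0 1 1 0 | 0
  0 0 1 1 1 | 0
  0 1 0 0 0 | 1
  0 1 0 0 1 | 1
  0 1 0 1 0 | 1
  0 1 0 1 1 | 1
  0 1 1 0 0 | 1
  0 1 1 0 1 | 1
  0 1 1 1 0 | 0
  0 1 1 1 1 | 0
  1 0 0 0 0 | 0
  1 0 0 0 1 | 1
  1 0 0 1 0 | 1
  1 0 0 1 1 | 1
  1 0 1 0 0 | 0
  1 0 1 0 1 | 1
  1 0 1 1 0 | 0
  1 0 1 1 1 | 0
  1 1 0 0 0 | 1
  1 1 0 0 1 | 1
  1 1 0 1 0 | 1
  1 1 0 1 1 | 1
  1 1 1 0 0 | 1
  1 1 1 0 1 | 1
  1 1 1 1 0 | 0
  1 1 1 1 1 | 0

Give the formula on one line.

((~c | ~d) & (b | (e | ((d & ~c) & ~e))))

  ~c = 11110000111100001111000011110000
  ~d = 11001100110011001100110011001100
  (~c | ~d) = 11111100111111001111110011111100
  (d & ~c) = 00110000001100000011000000110000
  ~e = 10101010101010101010101010101010
  ((d & ~c) & ~e) = 00100000001000000010000000100000
  (e | ((d & ~c) & ~e)) = 01110101011101010111010101110101
  (b | (e | ((d & ~c) & ~e))) = 01110101111111110111010111111111
  ((~c | ~d) & (b | (e | ((d & ~c) & ~e)))) = 01110100111111000111010011111100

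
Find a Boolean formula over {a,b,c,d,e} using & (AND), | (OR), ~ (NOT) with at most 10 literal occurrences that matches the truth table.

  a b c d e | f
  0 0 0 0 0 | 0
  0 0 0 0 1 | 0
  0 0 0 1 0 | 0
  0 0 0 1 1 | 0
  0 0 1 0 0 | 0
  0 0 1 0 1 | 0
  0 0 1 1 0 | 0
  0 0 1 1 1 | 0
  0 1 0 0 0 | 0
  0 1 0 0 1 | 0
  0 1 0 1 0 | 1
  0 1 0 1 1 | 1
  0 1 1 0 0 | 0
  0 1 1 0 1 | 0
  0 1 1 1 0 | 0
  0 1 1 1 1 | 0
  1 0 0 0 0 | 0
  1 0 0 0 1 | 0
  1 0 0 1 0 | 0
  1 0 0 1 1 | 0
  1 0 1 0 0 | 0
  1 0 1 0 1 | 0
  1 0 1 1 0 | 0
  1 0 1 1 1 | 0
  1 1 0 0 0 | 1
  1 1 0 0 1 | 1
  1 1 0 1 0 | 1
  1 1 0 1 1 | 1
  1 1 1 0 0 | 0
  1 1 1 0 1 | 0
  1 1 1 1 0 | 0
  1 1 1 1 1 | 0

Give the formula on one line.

(((~e & c) | ((d | a) & (b | c))) & ~c)

  ~e = 10101010101010101010101010101010
  (~e & c) = 00001010000010100000101000001010
  (d | a) = 00110011001100111111111111111111
  (b | c) = 00001111111111110000111111111111
  ((d | a) & (b | c)) = 00000011001100110000111111111111
  ((~e & c) | ((d | a) & (b | c))) = 00001011001110110000111111111111
  ~c = 11110000111100001111000011110000
  (((~e & c) | ((d | a) & (b | c))) & ~c) = 00000000001100000000000011110000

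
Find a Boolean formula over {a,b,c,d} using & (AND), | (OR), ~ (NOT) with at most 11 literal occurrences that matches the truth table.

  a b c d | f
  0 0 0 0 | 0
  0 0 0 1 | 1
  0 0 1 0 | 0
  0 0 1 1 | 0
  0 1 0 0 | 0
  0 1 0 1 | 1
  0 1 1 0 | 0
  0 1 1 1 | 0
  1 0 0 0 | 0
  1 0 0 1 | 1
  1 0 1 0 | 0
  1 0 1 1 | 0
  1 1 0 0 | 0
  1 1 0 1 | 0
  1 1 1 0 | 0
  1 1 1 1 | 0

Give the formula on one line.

((~c & d) & ((d | c) & (((c | ~a) | ~b) & (~c | ~d))))

  ~c = 1100110011001100
  (~c & d) = 0100010001000100
  (d | c) = 0111011101110111
  ~a = 1111111100000000
  (c | ~a) = 1111111100110011
  ~b = 1111000011110000
  ((c | ~a) | ~b) = 1111111111110011
  ~d = 1010101010101010
  (~c | ~d) = 1110111011101110
  (((c | ~a) | ~b) & (~c | ~d)) = 1110111011100010
  ((d | c) & (((c | ~a) | ~b) & (~c | ~d))) = 0110011001100010
  ((~c & d) & ((d | c) & (((c | ~a) | ~b) & (~c | ~d)))) = 0100010001000000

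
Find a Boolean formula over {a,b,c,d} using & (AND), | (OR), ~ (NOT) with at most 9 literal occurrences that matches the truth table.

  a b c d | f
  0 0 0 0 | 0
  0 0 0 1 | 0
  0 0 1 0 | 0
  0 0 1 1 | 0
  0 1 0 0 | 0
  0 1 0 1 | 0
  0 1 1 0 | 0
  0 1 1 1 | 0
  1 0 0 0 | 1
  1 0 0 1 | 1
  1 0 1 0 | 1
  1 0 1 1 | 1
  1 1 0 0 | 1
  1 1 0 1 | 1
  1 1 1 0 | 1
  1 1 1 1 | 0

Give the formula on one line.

  ~d = 1010101010101010
  (~d & b) = 0000101000001010
  ~b = 1111000011110000
  (~b | a) = 1111000011111111
  ((~d & b) & (~b | a)) = 0000000000001010
  ~c = 1100110011001100
  (~b | ~c) = 1111110011111100
  (((~d & b) & (~b | a)) | (~b | ~c)) = 1111110011111110
  (a & (((~d & b) & (~b | a)) | (~b | ~c))) = 0000000011111110

(a & (((~d & b) & (~b | a)) | (~b | ~c)))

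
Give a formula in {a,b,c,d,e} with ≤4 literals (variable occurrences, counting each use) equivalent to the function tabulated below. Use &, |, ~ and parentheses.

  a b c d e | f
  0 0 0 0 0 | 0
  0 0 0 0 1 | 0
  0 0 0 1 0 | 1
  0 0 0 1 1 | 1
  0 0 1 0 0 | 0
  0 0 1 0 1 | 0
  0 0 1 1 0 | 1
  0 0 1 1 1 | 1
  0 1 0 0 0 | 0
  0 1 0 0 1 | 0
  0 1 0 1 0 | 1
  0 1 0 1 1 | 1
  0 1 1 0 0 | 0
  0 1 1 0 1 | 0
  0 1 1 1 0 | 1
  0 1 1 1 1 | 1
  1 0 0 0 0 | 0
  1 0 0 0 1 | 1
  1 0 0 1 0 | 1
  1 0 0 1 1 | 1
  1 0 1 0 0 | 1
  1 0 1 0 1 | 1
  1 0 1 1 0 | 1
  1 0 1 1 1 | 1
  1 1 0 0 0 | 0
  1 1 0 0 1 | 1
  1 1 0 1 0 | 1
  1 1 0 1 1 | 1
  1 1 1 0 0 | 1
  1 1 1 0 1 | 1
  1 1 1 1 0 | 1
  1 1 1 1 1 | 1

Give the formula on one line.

(d | ((e | c) & a))

  (e | c) = 01011111010111110101111101011111
  ((e | c) & a) = 00000000000000000101111101011111
  (d | ((e | c) & a)) = 00110011001100110111111101111111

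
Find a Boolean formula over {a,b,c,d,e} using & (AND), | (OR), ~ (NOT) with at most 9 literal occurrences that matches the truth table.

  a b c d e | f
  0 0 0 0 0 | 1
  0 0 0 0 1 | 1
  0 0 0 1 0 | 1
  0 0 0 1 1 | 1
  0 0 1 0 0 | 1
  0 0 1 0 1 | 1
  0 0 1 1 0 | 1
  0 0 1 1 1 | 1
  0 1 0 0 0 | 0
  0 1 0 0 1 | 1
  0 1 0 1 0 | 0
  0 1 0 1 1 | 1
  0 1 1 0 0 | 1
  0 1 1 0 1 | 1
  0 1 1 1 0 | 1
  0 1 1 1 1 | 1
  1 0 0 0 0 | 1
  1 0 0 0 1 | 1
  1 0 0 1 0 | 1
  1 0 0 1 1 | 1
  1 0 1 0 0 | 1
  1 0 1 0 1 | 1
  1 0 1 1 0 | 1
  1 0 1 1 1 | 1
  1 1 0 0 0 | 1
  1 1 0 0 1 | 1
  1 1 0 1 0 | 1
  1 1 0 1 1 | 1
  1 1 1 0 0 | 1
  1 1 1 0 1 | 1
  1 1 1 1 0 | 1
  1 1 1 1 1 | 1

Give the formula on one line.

  ~a = 11111111111111110000000000000000
  ~d = 11001100110011001100110011001100
  (~d & b) = 00000000110011000000000011001100
  (~a | (~d & b)) = 11111111111111110000000011001100
  (a | e) = 01010101010101011111111111111111
  ((~a | (~d & b)) & (a | e)) = 01010101010101010000000011001100
  ~b = 11111111000000001111111100000000
  (c | ~b) = 11111111000011111111111100001111
  (((~a | (~d & b)) & (a | e)) | (c | ~b)) = 11111111010111111111111111001111
  (~a & (((~a | (~d & b)) & (a | e)) | (c | ~b))) = 11111111010111110000000000000000
  (a | (~a & (((~a | (~d & b)) & (a | e)) | (c | ~b)))) = 11111111010111111111111111111111

(a | (~a & (((~a | (~d & b)) & (a | e)) | (c | ~b))))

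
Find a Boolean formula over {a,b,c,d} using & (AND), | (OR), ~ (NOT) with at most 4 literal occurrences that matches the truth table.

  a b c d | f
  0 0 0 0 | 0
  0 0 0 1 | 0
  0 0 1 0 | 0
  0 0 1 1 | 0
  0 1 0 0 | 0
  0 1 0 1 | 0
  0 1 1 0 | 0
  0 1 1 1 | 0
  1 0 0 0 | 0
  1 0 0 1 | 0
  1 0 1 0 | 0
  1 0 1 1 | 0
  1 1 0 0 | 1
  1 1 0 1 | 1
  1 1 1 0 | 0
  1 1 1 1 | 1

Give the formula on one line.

((d | ~c) & (a & b))

  ~c = 1100110011001100
  (d | ~c) = 1101110111011101
  (a & b) = 0000000000001111
  ((d | ~c) & (a & b)) = 0000000000001101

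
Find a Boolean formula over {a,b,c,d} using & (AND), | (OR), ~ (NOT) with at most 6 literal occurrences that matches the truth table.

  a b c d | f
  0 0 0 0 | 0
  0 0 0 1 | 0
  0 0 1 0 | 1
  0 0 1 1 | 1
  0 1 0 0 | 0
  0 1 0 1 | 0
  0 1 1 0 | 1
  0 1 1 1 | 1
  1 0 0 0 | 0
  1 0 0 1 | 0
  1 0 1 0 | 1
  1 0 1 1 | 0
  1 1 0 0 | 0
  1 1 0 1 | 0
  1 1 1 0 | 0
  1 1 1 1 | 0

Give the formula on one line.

  ~b = 1111000011110000
  ~d = 1010101010101010
  (c & ~d) = 0010001000100010
  (~b & (c & ~d)) = 0010000000100000
  ~a = 1111111100000000
  ((~b & (c & ~d)) | ~a) = 1111111100100000
  (((~b & (c & ~d)) | ~a) & c) = 0011001100100000

(((~b & (c & ~d)) | ~a) & c)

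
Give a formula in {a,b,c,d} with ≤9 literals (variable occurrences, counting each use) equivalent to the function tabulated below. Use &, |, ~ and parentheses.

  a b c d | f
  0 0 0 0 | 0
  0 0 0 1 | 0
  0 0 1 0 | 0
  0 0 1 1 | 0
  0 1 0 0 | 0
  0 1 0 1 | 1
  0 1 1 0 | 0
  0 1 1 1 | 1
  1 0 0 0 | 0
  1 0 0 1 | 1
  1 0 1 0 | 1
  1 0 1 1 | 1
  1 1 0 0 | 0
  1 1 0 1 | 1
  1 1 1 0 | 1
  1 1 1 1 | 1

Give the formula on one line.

((d & b) | ((c | (((c | (b | ~a)) & ~b) | d)) & a))

  (d & b) = 0000010100000101
  ~a = 1111111100000000
  (b | ~a) = 1111111100001111
  (c | (b | ~a)) = 1111111100111111
  ~b = 1111000011110000
  ((c | (b | ~a)) & ~b) = 1111000000110000
  (((c | (b | ~a)) & ~b) | d) = 1111010101110101
  (c | (((c | (b | ~a)) & ~b) | d)) = 1111011101110111
  ((c | (((c | (b | ~a)) & ~b) | d)) & a) = 0000000001110111
  ((d & b) | ((c | (((c | (b | ~a)) & ~b) | d)) & a)) = 0000010101110111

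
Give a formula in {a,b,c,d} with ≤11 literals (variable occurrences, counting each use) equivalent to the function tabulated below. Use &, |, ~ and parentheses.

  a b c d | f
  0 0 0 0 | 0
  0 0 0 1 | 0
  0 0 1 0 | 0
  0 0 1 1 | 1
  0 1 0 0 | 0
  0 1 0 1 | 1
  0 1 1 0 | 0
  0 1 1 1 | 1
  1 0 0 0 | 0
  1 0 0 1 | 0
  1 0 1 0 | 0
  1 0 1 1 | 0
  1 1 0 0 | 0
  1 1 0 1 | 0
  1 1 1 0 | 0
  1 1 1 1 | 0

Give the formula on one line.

(((c | a) | b) & (((d | a) & (~c | ~a)) & ~a))

  (c | a) = 0011001111111111
  ((c | a) | b) = 0011111111111111
  (d | a) = 0101010111111111
  ~c = 1100110011001100
  ~a = 1111111100000000
  (~c | ~a) = 1111111111001100
  ((d | a) & (~c | ~a)) = 0101010111001100
  (((d | a) & (~c | ~a)) & ~a) = 0101010100000000
  (((c | a) | b) & (((d | a) & (~c | ~a)) & ~a)) = 0001010100000000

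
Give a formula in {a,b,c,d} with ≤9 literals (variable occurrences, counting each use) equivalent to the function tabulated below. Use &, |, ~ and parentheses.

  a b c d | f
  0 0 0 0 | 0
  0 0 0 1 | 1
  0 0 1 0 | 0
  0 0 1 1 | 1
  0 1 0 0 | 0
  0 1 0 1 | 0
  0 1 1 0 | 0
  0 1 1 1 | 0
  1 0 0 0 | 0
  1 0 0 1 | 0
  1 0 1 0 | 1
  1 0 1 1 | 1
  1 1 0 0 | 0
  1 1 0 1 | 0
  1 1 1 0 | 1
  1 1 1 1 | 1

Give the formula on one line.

((a & c) | ((~a & d) & ((~d | (~a & ~b)) & ~a)))

  (a & c) = 0000000000110011
  ~a = 1111111100000000
  (~a & d) = 0101010100000000
  ~d = 1010101010101010
  ~b = 1111000011110000
  (~a & ~b) = 1111000000000000
  (~d | (~a & ~b)) = 1111101010101010
  ((~d | (~a & ~b)) & ~a) = 1111101000000000
  ((~a & d) & ((~d | (~a & ~b)) & ~a)) = 0101000000000000
  ((a & c) | ((~a & d) & ((~d | (~a & ~b)) & ~a))) = 0101000000110011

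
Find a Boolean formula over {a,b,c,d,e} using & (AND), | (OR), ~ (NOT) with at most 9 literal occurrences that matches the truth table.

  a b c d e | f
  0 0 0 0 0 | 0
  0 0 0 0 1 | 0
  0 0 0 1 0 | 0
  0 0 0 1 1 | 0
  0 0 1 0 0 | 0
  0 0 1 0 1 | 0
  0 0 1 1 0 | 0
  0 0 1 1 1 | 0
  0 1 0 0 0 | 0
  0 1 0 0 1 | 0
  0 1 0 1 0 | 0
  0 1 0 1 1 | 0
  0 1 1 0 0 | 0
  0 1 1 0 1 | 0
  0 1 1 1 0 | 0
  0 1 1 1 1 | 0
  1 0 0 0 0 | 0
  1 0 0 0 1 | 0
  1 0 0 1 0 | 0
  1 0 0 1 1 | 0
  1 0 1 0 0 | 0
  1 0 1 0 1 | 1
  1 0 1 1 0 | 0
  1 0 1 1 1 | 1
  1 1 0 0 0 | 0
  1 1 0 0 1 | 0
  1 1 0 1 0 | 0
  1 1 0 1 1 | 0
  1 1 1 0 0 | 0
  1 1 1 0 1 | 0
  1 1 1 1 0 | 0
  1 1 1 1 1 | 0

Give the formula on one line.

((((d | ~b) & c) & ~b) & (a & e))

  ~b = 11111111000000001111111100000000
  (d | ~b) = 11111111001100111111111100110011
  ((d | ~b) & c) = 00001111000000110000111100000011
  (((d | ~b) & c) & ~b) = 00001111000000000000111100000000
  (a & e) = 00000000000000000101010101010101
  ((((d | ~b) & c) & ~b) & (a & e)) = 00000000000000000000010100000000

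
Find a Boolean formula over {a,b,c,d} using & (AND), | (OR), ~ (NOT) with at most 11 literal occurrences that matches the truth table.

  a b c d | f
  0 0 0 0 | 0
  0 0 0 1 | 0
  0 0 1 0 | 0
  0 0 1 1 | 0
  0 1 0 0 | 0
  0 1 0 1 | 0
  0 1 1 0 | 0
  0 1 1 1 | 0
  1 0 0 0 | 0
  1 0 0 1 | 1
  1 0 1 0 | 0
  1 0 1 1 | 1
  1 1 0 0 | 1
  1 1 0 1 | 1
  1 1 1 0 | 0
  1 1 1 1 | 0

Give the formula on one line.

(((b & a) | (a & d)) & (~b | ((b & ~a) | ~c)))

  (b & a) = 0000000000001111
  (a & d) = 0000000001010101
  ((b & a) | (a & d)) = 0000000001011111
  ~b = 1111000011110000
  ~a = 1111111100000000
  (b & ~a) = 0000111100000000
  ~c = 1100110011001100
  ((b & ~a) | ~c) = 1100111111001100
  (~b | ((b & ~a) | ~c)) = 1111111111111100
  (((b & a) | (a & d)) & (~b | ((b & ~a) | ~c))) = 0000000001011100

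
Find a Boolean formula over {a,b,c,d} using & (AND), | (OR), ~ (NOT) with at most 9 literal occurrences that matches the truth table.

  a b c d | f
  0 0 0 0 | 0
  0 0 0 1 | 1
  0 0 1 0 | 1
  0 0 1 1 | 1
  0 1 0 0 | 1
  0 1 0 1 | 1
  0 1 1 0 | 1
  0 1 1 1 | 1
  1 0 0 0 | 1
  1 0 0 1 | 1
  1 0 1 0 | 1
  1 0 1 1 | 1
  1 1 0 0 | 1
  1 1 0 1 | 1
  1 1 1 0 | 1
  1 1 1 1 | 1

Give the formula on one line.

  ~a = 1111111100000000
  ~b = 1111000011110000
  (~a | ~b) = 1111111111110000
  ((~a | ~b) | c) = 1111111111110011
  ~d = 1010101010101010
  (~d & a) = 0000000010101010
  (((~a | ~b) | c) & (~d & a)) = 0000000010100010
  ((((~a | ~b) | c) & (~d & a)) | d) = 0101010111110111
  (c | b) = 0011111100111111
  (((((~a | ~b) | c) & (~d & a)) | d) | (c | b)) = 0111111111111111

(((((~a | ~b) | c) & (~d & a)) | d) | (c | b))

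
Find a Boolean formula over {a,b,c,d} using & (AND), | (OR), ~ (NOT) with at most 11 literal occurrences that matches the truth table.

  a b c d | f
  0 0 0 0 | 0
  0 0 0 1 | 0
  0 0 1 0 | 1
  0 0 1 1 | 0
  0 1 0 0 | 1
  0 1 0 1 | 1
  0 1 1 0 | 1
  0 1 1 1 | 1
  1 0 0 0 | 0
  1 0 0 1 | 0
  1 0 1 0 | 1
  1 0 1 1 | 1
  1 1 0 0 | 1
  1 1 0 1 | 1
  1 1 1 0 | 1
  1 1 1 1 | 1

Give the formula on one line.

  (d | c) = 0111011101110111
  ~d = 1010101010101010
  (b | ~d) = 1010111110101111
  ((d | c) & (b | ~d)) = 0010011100100111
  (b | ((d | c) & (b | ~d))) = 0010111100101111
  (d | b) = 0101111101011111
  ((d | b) & c) = 0001001100010011
  (((d | b) & c) & a) = 0000000000010011
  ((b | ((d | c) & (b | ~d))) | (((d | b) & c) & a)) = 0010111100111111

((b | ((d | c) & (b | ~d))) | (((d | b) & c) & a))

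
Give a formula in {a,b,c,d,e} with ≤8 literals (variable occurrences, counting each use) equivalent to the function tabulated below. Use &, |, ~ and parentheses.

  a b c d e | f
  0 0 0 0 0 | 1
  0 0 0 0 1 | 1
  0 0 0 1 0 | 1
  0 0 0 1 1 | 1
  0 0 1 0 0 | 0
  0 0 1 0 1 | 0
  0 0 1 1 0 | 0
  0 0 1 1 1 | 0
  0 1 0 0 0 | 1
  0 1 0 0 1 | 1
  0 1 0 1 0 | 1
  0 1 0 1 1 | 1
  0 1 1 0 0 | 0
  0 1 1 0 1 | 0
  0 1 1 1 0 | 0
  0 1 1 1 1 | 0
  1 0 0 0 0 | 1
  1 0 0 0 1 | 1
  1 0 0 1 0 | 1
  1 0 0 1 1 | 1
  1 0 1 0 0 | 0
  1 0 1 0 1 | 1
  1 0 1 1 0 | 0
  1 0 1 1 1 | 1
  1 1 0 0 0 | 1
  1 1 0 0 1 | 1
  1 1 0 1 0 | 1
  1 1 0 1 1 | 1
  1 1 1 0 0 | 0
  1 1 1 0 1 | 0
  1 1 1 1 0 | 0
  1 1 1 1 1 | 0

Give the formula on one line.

((((~c | a) & ~b) & e) | ~c)

  ~c = 11110000111100001111000011110000
  (~c | a) = 11110000111100001111111111111111
  ~b = 11111111000000001111111100000000
  ((~c | a) & ~b) = 11110000000000001111111100000000
  (((~c | a) & ~b) & e) = 01010000000000000101010100000000
  ((((~c | a) & ~b) & e) | ~c) = 11110000111100001111010111110000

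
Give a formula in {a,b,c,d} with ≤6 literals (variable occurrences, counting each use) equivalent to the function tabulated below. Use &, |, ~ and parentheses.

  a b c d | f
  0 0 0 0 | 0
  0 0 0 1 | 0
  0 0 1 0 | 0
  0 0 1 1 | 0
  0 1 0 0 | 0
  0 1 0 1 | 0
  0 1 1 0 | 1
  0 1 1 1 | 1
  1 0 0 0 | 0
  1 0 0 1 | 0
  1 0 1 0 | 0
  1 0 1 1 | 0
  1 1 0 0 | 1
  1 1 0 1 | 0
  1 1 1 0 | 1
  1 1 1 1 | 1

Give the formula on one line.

(((c | ~b) & b) | (~d & (b & a)))

  ~b = 1111000011110000
  (c | ~b) = 1111001111110011
  ((c | ~b) & b) = 0000001100000011
  ~d = 1010101010101010
  (b & a) = 0000000000001111
  (~d & (b & a)) = 0000000000001010
  (((c | ~b) & b) | (~d & (b & a))) = 0000001100001011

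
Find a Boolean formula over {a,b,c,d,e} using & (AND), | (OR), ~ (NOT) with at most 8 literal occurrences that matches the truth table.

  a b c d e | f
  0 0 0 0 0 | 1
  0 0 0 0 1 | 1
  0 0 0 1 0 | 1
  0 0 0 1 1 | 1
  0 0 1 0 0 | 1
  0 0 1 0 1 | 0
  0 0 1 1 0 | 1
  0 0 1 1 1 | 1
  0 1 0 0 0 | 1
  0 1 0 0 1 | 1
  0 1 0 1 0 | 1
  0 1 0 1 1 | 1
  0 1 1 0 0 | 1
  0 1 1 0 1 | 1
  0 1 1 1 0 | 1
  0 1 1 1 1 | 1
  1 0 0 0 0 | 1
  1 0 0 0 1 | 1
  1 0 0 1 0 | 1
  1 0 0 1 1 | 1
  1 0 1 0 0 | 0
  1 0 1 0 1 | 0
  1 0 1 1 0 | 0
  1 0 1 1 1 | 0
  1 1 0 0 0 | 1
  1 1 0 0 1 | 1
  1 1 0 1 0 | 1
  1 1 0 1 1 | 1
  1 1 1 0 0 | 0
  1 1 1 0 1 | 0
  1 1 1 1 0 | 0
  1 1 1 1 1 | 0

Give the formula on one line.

  ~e = 10101010101010101010101010101010
  (~e | d) = 10111011101110111011101110111011
  ((~e | d) | b) = 10111011111111111011101111111111
  ~a = 11111111111111110000000000000000
  (((~e | d) | b) & ~a) = 10111011111111110000000000000000
  ~c = 11110000111100001111000011110000
  ((((~e | d) | b) & ~a) | ~c) = 11111011111111111111000011110000

((((~e | d) | b) & ~a) | ~c)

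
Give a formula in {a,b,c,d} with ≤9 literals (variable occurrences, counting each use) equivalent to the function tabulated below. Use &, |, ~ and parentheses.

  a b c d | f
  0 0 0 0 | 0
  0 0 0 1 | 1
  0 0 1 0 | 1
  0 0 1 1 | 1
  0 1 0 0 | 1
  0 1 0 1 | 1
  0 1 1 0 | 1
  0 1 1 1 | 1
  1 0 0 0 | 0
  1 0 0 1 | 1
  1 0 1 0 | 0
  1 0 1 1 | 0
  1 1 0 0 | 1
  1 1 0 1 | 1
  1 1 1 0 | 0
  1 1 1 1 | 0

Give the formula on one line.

  ~a = 1111111100000000
  ~c = 1100110011001100
  (~a | ~c) = 1111111111001100
  (b & a) = 0000000000001111
  ((b & a) | c) = 0011001100111111
  (((b & a) | c) | b) = 0011111100111111
  ~d = 1010101010101010
  ((((b & a) | c) | b) & ~d) = 0010101000101010
  (d | ((((b & a) | c) | b) & ~d)) = 0111111101111111
  ((~a | ~c) & (d | ((((b & a) | c) | b) & ~d))) = 0111111101001100

((~a | ~c) & (d | ((((b & a) | c) | b) & ~d)))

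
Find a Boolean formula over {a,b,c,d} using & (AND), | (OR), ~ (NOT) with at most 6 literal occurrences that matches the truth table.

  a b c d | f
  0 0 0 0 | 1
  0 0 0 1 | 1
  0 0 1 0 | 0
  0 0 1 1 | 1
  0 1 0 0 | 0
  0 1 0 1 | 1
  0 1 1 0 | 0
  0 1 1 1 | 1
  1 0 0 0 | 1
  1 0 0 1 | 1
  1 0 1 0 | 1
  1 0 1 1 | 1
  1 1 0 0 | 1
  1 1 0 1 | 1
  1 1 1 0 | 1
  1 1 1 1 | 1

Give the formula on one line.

((d | a) | ((~b | a) & ~c))

  (d | a) = 0101010111111111
  ~b = 1111000011110000
  (~b | a) = 1111000011111111
  ~c = 1100110011001100
  ((~b | a) & ~c) = 1100000011001100
  ((d | a) | ((~b | a) & ~c)) = 1101010111111111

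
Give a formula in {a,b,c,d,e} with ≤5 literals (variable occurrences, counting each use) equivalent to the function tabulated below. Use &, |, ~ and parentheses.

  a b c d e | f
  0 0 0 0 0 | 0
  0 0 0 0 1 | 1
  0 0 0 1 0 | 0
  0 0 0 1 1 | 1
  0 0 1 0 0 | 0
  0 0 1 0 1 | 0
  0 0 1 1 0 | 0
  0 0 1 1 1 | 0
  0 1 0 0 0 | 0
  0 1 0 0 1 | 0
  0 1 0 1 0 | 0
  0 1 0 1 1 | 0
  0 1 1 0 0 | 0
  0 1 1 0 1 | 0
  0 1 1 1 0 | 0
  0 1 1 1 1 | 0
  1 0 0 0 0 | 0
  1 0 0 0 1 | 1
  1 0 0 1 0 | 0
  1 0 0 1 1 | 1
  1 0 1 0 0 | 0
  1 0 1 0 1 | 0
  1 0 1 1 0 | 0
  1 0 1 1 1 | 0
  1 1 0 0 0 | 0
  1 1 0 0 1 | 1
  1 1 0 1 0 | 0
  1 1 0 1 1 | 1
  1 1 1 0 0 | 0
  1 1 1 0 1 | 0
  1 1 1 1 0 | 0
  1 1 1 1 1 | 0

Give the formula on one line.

  ~c = 11110000111100001111000011110000
  ~b = 11111111000000001111111100000000
  (e & ~b) = 01010101000000000101010100000000
  (a | (e & ~b)) = 01010101000000001111111111111111
  (e & (a | (e & ~b))) = 01010101000000000101010101010101
  (~c & (e & (a | (e & ~b)))) = 01010000000000000101000001010000

(~c & (e & (a | (e & ~b))))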